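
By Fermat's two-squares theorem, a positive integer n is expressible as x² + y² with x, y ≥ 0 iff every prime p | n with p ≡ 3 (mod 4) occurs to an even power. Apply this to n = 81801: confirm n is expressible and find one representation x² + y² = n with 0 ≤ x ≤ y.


Step 1: Factor n = 81801 = 3^2 · 61 · 149.
Step 2: Check the mod-4 condition on each prime factor: 3 ≡ 3 (mod 4), exponent 2 (must be even); 61 ≡ 1 (mod 4), exponent 1; 149 ≡ 1 (mod 4), exponent 1.
All primes ≡ 3 (mod 4) appear to even exponent (or don't appear), so by the two-squares theorem n IS expressible as a sum of two squares.
Step 3: Build a representation. Group n = k² · m with k = 3 and m = 61 · 149 = 9089 (a product of primes ≡ 1 (mod 4)); a representation of m scales to one of n via (k·x)² + (k·y)² = k²(x² + y²). Each prime p ≡ 1 (mod 4) is itself a sum of two squares; find a² by testing p − a² for a perfect square:
  61: 61 − 1² = 60, 61 − 2² = 57, 61 − 3² = 52, 61 − 4² = 45, 61 − 5² = 36 = 6² ⇒ 61 = 5² + 6².
  149: 149 − 1² = 148, 149 − 2² = 145, 149 − 3² = 140, 149 − 4² = 133, 149 − 5² = 124, 149 − 6² = 113, 149 − 7² = 100 = 10² ⇒ 149 = 7² + 10².
  Combine using the Brahmagupta–Fibonacci identity (a² + b²)(c² + d²) = (ac − bd)² + (ad + bc)² = (ac + bd)² + (ad − bc)²:
  61 · 149 = 9089: from (5² + 6²)(7² + 10²), take (5·7 − 6·10, 5·10 + 6·7) = (35 − 60, 50 + 42) = (-25, 92); dropping signs (only squares matter) gives (25, 92); check 25² + 92² = 625 + 8464 = 9089 ✓.
  Scale by k = 3: (3·25, 3·92) = (75, 276).
Step 4: Order so x ≤ y and verify: 75² + 276² = 5625 + 76176 = 81801 = n. ✓

n = 81801 = 75² + 276² (one valid representation with x ≤ y).


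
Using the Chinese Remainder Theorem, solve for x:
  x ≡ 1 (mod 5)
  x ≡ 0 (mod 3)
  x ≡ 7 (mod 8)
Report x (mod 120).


Moduli 5, 3, 8 are pairwise coprime; by CRT there is a unique solution modulo M = 5 · 3 · 8 = 120.
Solve pairwise, accumulating the modulus:
  Start with x ≡ 1 (mod 5).
  Combine with x ≡ 0 (mod 3): since gcd(5, 3) = 1, we get a unique residue mod 15.
    Write x = 1 + 5·t and substitute into x ≡ 0 (mod 3): 5·t ≡ 0 − 1 = -1 (mod 3).
    Reduce coefficients mod 3: 2·t ≡ 2 (mod 3).
    The inverse of 2 mod 3 is 2 (since 2·2 = 4 = 1·3 + 1), so t ≡ 2·2 = 4 ≡ 1 (mod 3).
    Then x = 1 + 5·1 = 6, valid modulo lcm(5, 3) = 15: x ≡ 6 (mod 15).
  Combine with x ≡ 7 (mod 8): since gcd(15, 8) = 1, we get a unique residue mod 120.
    Write x = 6 + 15·t and substitute into x ≡ 7 (mod 8): 15·t ≡ 7 − 6 = 1 (mod 8).
    Reduce coefficients mod 8: 7·t ≡ 1 (mod 8).
    The inverse of 7 mod 8 is 7 (since 7·7 = 49 = 6·8 + 1), so t ≡ 7·1 = 7 ≡ 7 (mod 8).
    Then x = 6 + 15·7 = 111, valid modulo lcm(15, 8) = 120: x ≡ 111 (mod 120).
Verify: 111 mod 5 = 1 ✓, 111 mod 3 = 0 ✓, 111 mod 8 = 7 ✓.

x ≡ 111 (mod 120).


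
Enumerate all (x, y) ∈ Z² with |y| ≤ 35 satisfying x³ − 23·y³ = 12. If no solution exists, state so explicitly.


The equation is x³ - 23y³ = 12. For fixed y, x³ = 23·y³ + 12, so a solution requires the RHS to be a perfect cube.
Strategy: iterate y from -35 to 35, compute RHS = 23·y³ + 12, and check whether it is a (positive or negative) perfect cube.
Check small values of y:
  y = 0: RHS = 12 is not a perfect cube.
  y = 1: RHS = 35 is not a perfect cube.
  y = -1: RHS = -11 is not a perfect cube.
  y = 2: RHS = 196 is not a perfect cube.
  y = -2: RHS = -172 is not a perfect cube.
  y = 3: RHS = 633 is not a perfect cube.
  y = -3: RHS = -609 is not a perfect cube.
Continuing the search up to |y| = 35 finds no solutions either.
No (x, y) in the scanned range satisfies the equation.

No integer solutions with |y| ≤ 35.


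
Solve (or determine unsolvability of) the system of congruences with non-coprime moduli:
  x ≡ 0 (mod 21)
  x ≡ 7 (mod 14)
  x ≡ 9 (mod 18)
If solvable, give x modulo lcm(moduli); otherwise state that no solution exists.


Moduli 21, 14, 18 are not pairwise coprime, so CRT works modulo lcm(m_i) when all pairwise compatibility conditions hold.
Pairwise compatibility: gcd(m_i, m_j) must divide a_i - a_j for every pair.
Merge one congruence at a time:
  Start: x ≡ 0 (mod 21).
  Combine with x ≡ 7 (mod 14): gcd(21, 14) = 7; 7 - 0 = 7, which IS divisible by 7, so compatible.
    Write x = 0 + 21·t and substitute into x ≡ 7 (mod 14): 21·t ≡ 7 − 0 = 7 (mod 14).
    Divide the congruence (and modulus) by g = 7: 3·t ≡ 1 (mod 2).
    Reduce coefficients mod 2: 1·t ≡ 1 (mod 2).
    So t ≡ 1 (mod 2).
    Then x = 0 + 21·1 = 21, valid modulo lcm(21, 14) = 42: x ≡ 21 (mod 42).
  Combine with x ≡ 9 (mod 18): gcd(42, 18) = 6; 9 - 21 = -12, which IS divisible by 6, so compatible.
    Write x = 21 + 42·t and substitute into x ≡ 9 (mod 18): 42·t ≡ 9 − 21 = -12 (mod 18).
    Divide the congruence (and modulus) by g = 6: 7·t ≡ -2 (mod 3).
    Reduce coefficients mod 3: 1·t ≡ 1 (mod 3).
    So t ≡ 1 (mod 3).
    Then x = 21 + 42·1 = 63, valid modulo lcm(42, 18) = 126: x ≡ 63 (mod 126).
Verify: 63 mod 21 = 0, 63 mod 14 = 7, 63 mod 18 = 9.

x ≡ 63 (mod 126).


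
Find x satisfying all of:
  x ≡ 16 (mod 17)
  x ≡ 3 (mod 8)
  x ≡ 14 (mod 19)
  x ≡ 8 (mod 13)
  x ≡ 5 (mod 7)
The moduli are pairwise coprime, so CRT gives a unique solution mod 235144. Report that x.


Product of moduli M = 17 · 8 · 19 · 13 · 7 = 235144.
Merge one congruence at a time:
  Start: x ≡ 16 (mod 17).
  Combine with x ≡ 3 (mod 8); new modulus lcm = 136.
    Write x = 16 + 17·t and substitute into x ≡ 3 (mod 8): 17·t ≡ 3 − 16 = -13 (mod 8).
    Reduce coefficients mod 8: 1·t ≡ 3 (mod 8).
    So t ≡ 3 (mod 8).
    Then x = 16 + 17·3 = 67, valid modulo lcm(17, 8) = 136: x ≡ 67 (mod 136).
  Combine with x ≡ 14 (mod 19); new modulus lcm = 2584.
    Write x = 67 + 136·t and substitute into x ≡ 14 (mod 19): 136·t ≡ 14 − 67 = -53 (mod 19).
    Reduce coefficients mod 19: 3·t ≡ 4 (mod 19).
    The inverse of 3 mod 19 is 13 (since 3·13 = 39 = 2·19 + 1), so t ≡ 13·4 = 52 ≡ 14 (mod 19).
    Then x = 67 + 136·14 = 1971, valid modulo lcm(136, 19) = 2584: x ≡ 1971 (mod 2584).
  Combine with x ≡ 8 (mod 13); new modulus lcm = 33592.
    Write x = 1971 + 2584·t and substitute into x ≡ 8 (mod 13): 2584·t ≡ 8 − 1971 = -1963 (mod 13).
    Reduce coefficients mod 13: 10·t ≡ 0 (mod 13).
    The inverse of 10 mod 13 is 4 (since 10·4 = 40 = 3·13 + 1), so t ≡ 4·0 = 0 ≡ 0 (mod 13).
    Then x = 1971 + 2584·0 = 1971, valid modulo lcm(2584, 13) = 33592: x ≡ 1971 (mod 33592).
  Combine with x ≡ 5 (mod 7); new modulus lcm = 235144.
    Write x = 1971 + 33592·t and substitute into x ≡ 5 (mod 7): 33592·t ≡ 5 − 1971 = -1966 (mod 7).
    Reduce coefficients mod 7: 6·t ≡ 1 (mod 7).
    The inverse of 6 mod 7 is 6 (since 6·6 = 36 = 5·7 + 1), so t ≡ 6·1 = 6 ≡ 6 (mod 7).
    Then x = 1971 + 33592·6 = 203523, valid modulo lcm(33592, 7) = 235144: x ≡ 203523 (mod 235144).
Verify against each original: 203523 mod 17 = 16, 203523 mod 8 = 3, 203523 mod 19 = 14, 203523 mod 13 = 8, 203523 mod 7 = 5.

x ≡ 203523 (mod 235144).


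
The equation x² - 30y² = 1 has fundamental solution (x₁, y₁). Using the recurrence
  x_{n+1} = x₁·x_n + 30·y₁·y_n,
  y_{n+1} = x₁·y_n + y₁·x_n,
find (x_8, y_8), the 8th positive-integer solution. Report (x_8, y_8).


Step 1: Find the fundamental solution (x₁, y₁) of x² - 30y² = 1.
  Expand √30 as a continued fraction. a₀ = ⌊√30⌋ = 5; iterate m_{k+1} = d_k·a_k − m_k, d_{k+1} = (30 − m_{k+1}²)/d_k, a_{k+1} = ⌊(a₀ + m_{k+1})/d_{k+1}⌋ (starting m₀ = 0, d₀ = 1), with convergents p_k = a_k·p_{k-1} + p_{k-2}, q_k = a_k·q_{k-1} + q_{k-2} (p₋₁ = 1, q₋₁ = 0):
  k = 0: a₀ = 5; p₀/q₀ = 5/1; p₀² − 30·q₀² = 25 − 30 = -5.
  k = 1: m = 5, d = 5, a = ⌊(5 + 5)/5⌋ = 2; p/q = (2·5 + 1)/(2·1 + 0) = 11/2; p² − 30·q² = 121 − 120 = 1.
  The first convergent with p² − 30·q² = 1 gives the fundamental solution (x₁, y₁) = (11, 2).
Step 2: Apply the recurrence (x_{n+1}, y_{n+1}) = (x₁x_n + 30y₁y_n, x₁y_n + y₁x_n) repeatedly.
  From (x_1, y_1) = (11, 2): x_2 = 11·11 + 30·2·2 = 241; y_2 = 11·2 + 2·11 = 44.
  From (x_2, y_2) = (241, 44): x_3 = 11·241 + 30·2·44 = 5291; y_3 = 11·44 + 2·241 = 966.
  From (x_3, y_3) = (5291, 966): x_4 = 11·5291 + 30·2·966 = 116161; y_4 = 11·966 + 2·5291 = 21208.
  From (x_4, y_4) = (116161, 21208): x_5 = 11·116161 + 30·2·21208 = 2550251; y_5 = 11·21208 + 2·116161 = 465610.
  From (x_5, y_5) = (2550251, 465610): x_6 = 11·2550251 + 30·2·465610 = 55989361; y_6 = 11·465610 + 2·2550251 = 10222212.
  From (x_6, y_6) = (55989361, 10222212): x_7 = 11·55989361 + 30·2·10222212 = 1229215691; y_7 = 11·10222212 + 2·55989361 = 224423054.
  From (x_7, y_7) = (1229215691, 224423054): x_8 = 11·1229215691 + 30·2·224423054 = 26986755841; y_8 = 11·224423054 + 2·1229215691 = 4927084976.
Step 3: Verify x_8² - 30·y_8² = 728284990821747617281 - 728284990821747617280 = 1 (should be 1). ✓

(x_1, y_1) = (11, 2); (x_8, y_8) = (26986755841, 4927084976).


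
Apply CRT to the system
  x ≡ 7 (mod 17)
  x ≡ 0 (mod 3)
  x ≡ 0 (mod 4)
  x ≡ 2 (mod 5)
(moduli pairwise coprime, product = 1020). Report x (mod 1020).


Product of moduli M = 17 · 3 · 4 · 5 = 1020.
Merge one congruence at a time:
  Start: x ≡ 7 (mod 17).
  Combine with x ≡ 0 (mod 3); new modulus lcm = 51.
    Write x = 7 + 17·t and substitute into x ≡ 0 (mod 3): 17·t ≡ 0 − 7 = -7 (mod 3).
    Reduce coefficients mod 3: 2·t ≡ 2 (mod 3).
    The inverse of 2 mod 3 is 2 (since 2·2 = 4 = 1·3 + 1), so t ≡ 2·2 = 4 ≡ 1 (mod 3).
    Then x = 7 + 17·1 = 24, valid modulo lcm(17, 3) = 51: x ≡ 24 (mod 51).
  Combine with x ≡ 0 (mod 4); new modulus lcm = 204.
    Write x = 24 + 51·t and substitute into x ≡ 0 (mod 4): 51·t ≡ 0 − 24 = -24 (mod 4).
    Reduce coefficients mod 4: 3·t ≡ 0 (mod 4).
    The inverse of 3 mod 4 is 3 (since 3·3 = 9 = 2·4 + 1), so t ≡ 3·0 = 0 ≡ 0 (mod 4).
    Then x = 24 + 51·0 = 24, valid modulo lcm(51, 4) = 204: x ≡ 24 (mod 204).
  Combine with x ≡ 2 (mod 5); new modulus lcm = 1020.
    Write x = 24 + 204·t and substitute into x ≡ 2 (mod 5): 204·t ≡ 2 − 24 = -22 (mod 5).
    Reduce coefficients mod 5: 4·t ≡ 3 (mod 5).
    The inverse of 4 mod 5 is 4 (since 4·4 = 16 = 3·5 + 1), so t ≡ 4·3 = 12 ≡ 2 (mod 5).
    Then x = 24 + 204·2 = 432, valid modulo lcm(204, 5) = 1020: x ≡ 432 (mod 1020).
Verify against each original: 432 mod 17 = 7, 432 mod 3 = 0, 432 mod 4 = 0, 432 mod 5 = 2.

x ≡ 432 (mod 1020).


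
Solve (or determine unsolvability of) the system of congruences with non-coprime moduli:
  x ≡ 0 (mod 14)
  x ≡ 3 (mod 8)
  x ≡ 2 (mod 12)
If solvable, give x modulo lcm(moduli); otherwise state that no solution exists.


Moduli 14, 8, 12 are not pairwise coprime, so CRT works modulo lcm(m_i) when all pairwise compatibility conditions hold.
Pairwise compatibility: gcd(m_i, m_j) must divide a_i - a_j for every pair.
Merge one congruence at a time:
  Start: x ≡ 0 (mod 14).
  Combine with x ≡ 3 (mod 8): gcd(14, 8) = 2, and 3 - 0 = 3 is NOT divisible by 2.
    ⇒ system is inconsistent (no integer solution).

No solution (the system is inconsistent).


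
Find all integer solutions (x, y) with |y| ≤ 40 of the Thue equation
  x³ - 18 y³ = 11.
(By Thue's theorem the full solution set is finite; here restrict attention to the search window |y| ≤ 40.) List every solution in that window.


The equation is x³ - 18y³ = 11. For fixed y, x³ = 18·y³ + 11, so a solution requires the RHS to be a perfect cube.
Strategy: iterate y from -40 to 40, compute RHS = 18·y³ + 11, and check whether it is a (positive or negative) perfect cube.
Check small values of y:
  y = 0: RHS = 11 is not a perfect cube.
  y = 1: RHS = 29 is not a perfect cube.
  y = -1: RHS = -7 is not a perfect cube.
  y = 2: RHS = 155 is not a perfect cube.
  y = -2: RHS = -133 is not a perfect cube.
  y = 3: RHS = 497 is not a perfect cube.
  y = -3: RHS = -475 is not a perfect cube.
Continuing the search up to |y| = 40 finds no solutions either.
No (x, y) in the scanned range satisfies the equation.

No integer solutions with |y| ≤ 40.


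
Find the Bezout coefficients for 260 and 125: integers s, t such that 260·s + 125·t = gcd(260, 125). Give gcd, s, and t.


Euclidean algorithm on (260, 125) — divide until remainder is 0:
  260 = 2 · 125 + 10
  125 = 12 · 10 + 5
  10 = 2 · 5 + 0
gcd(260, 125) = 5.
Track Bezout coefficients alongside the remainders: start with r₀ = 260 = a·1 + b·0 (s = 1, t = 0) and r₁ = 125 = a·0 + b·1 (s = 0, t = 1); each new remainder r_{k+1} = r_{k-1} − q_k·r_k inherits s_{k+1} = s_{k-1} − q_k·s_k, t_{k+1} = t_{k-1} − q_k·t_k, so r_k = a·s_k + b·t_k at every step:
  q = 2: r = 10, s = 1 − 2·0 = 1, t = 0 − 2·1 = -2  (check: 260·1 + 125·(-2) = 10)
  q = 12: r = 5, s = 0 − 12·1 = -12, t = 1 − 12·(-2) = 25  (check: 260·(-12) + 125·25 = 5)
The row with r = 5 (the gcd) gives the Bezout coefficients s = -12, t = 25.
Result: 260 · (-12) + 125 · (25) = 5.

gcd(260, 125) = 5; s = -12, t = 25 (check: 260·(-12) + 125·25 = 5).


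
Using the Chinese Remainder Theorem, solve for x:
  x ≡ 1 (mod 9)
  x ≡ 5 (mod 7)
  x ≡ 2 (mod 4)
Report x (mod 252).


Moduli 9, 7, 4 are pairwise coprime; by CRT there is a unique solution modulo M = 9 · 7 · 4 = 252.
Solve pairwise, accumulating the modulus:
  Start with x ≡ 1 (mod 9).
  Combine with x ≡ 5 (mod 7): since gcd(9, 7) = 1, we get a unique residue mod 63.
    Write x = 1 + 9·t and substitute into x ≡ 5 (mod 7): 9·t ≡ 5 − 1 = 4 (mod 7).
    Reduce coefficients mod 7: 2·t ≡ 4 (mod 7).
    The inverse of 2 mod 7 is 4 (since 2·4 = 8 = 1·7 + 1), so t ≡ 4·4 = 16 ≡ 2 (mod 7).
    Then x = 1 + 9·2 = 19, valid modulo lcm(9, 7) = 63: x ≡ 19 (mod 63).
  Combine with x ≡ 2 (mod 4): since gcd(63, 4) = 1, we get a unique residue mod 252.
    Write x = 19 + 63·t and substitute into x ≡ 2 (mod 4): 63·t ≡ 2 − 19 = -17 (mod 4).
    Reduce coefficients mod 4: 3·t ≡ 3 (mod 4).
    The inverse of 3 mod 4 is 3 (since 3·3 = 9 = 2·4 + 1), so t ≡ 3·3 = 9 ≡ 1 (mod 4).
    Then x = 19 + 63·1 = 82, valid modulo lcm(63, 4) = 252: x ≡ 82 (mod 252).
Verify: 82 mod 9 = 1 ✓, 82 mod 7 = 5 ✓, 82 mod 4 = 2 ✓.

x ≡ 82 (mod 252).


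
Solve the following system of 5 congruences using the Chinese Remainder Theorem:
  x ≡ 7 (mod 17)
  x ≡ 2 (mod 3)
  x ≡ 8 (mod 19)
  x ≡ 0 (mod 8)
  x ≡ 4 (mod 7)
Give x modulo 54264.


Product of moduli M = 17 · 3 · 19 · 8 · 7 = 54264.
Merge one congruence at a time:
  Start: x ≡ 7 (mod 17).
  Combine with x ≡ 2 (mod 3); new modulus lcm = 51.
    Write x = 7 + 17·t and substitute into x ≡ 2 (mod 3): 17·t ≡ 2 − 7 = -5 (mod 3).
    Reduce coefficients mod 3: 2·t ≡ 1 (mod 3).
    The inverse of 2 mod 3 is 2 (since 2·2 = 4 = 1·3 + 1), so t ≡ 2·1 = 2 ≡ 2 (mod 3).
    Then x = 7 + 17·2 = 41, valid modulo lcm(17, 3) = 51: x ≡ 41 (mod 51).
  Combine with x ≡ 8 (mod 19); new modulus lcm = 969.
    Write x = 41 + 51·t and substitute into x ≡ 8 (mod 19): 51·t ≡ 8 − 41 = -33 (mod 19).
    Reduce coefficients mod 19: 13·t ≡ 5 (mod 19).
    The inverse of 13 mod 19 is 3 (since 13·3 = 39 = 2·19 + 1), so t ≡ 3·5 = 15 ≡ 15 (mod 19).
    Then x = 41 + 51·15 = 806, valid modulo lcm(51, 19) = 969: x ≡ 806 (mod 969).
  Combine with x ≡ 0 (mod 8); new modulus lcm = 7752.
    Write x = 806 + 969·t and substitute into x ≡ 0 (mod 8): 969·t ≡ 0 − 806 = -806 (mod 8).
    Reduce coefficients mod 8: 1·t ≡ 2 (mod 8).
    So t ≡ 2 (mod 8).
    Then x = 806 + 969·2 = 2744, valid modulo lcm(969, 8) = 7752: x ≡ 2744 (mod 7752).
  Combine with x ≡ 4 (mod 7); new modulus lcm = 54264.
    Write x = 2744 + 7752·t and substitute into x ≡ 4 (mod 7): 7752·t ≡ 4 − 2744 = -2740 (mod 7).
    Reduce coefficients mod 7: 3·t ≡ 4 (mod 7).
    The inverse of 3 mod 7 is 5 (since 3·5 = 15 = 2·7 + 1), so t ≡ 5·4 = 20 ≡ 6 (mod 7).
    Then x = 2744 + 7752·6 = 49256, valid modulo lcm(7752, 7) = 54264: x ≡ 49256 (mod 54264).
Verify against each original: 49256 mod 17 = 7, 49256 mod 3 = 2, 49256 mod 19 = 8, 49256 mod 8 = 0, 49256 mod 7 = 4.

x ≡ 49256 (mod 54264).


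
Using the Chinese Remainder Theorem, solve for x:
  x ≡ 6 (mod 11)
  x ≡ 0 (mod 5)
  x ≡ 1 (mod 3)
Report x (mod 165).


Moduli 11, 5, 3 are pairwise coprime; by CRT there is a unique solution modulo M = 11 · 5 · 3 = 165.
Solve pairwise, accumulating the modulus:
  Start with x ≡ 6 (mod 11).
  Combine with x ≡ 0 (mod 5): since gcd(11, 5) = 1, we get a unique residue mod 55.
    Write x = 6 + 11·t and substitute into x ≡ 0 (mod 5): 11·t ≡ 0 − 6 = -6 (mod 5).
    Reduce coefficients mod 5: 1·t ≡ 4 (mod 5).
    So t ≡ 4 (mod 5).
    Then x = 6 + 11·4 = 50, valid modulo lcm(11, 5) = 55: x ≡ 50 (mod 55).
  Combine with x ≡ 1 (mod 3): since gcd(55, 3) = 1, we get a unique residue mod 165.
    Write x = 50 + 55·t and substitute into x ≡ 1 (mod 3): 55·t ≡ 1 − 50 = -49 (mod 3).
    Reduce coefficients mod 3: 1·t ≡ 2 (mod 3).
    So t ≡ 2 (mod 3).
    Then x = 50 + 55·2 = 160, valid modulo lcm(55, 3) = 165: x ≡ 160 (mod 165).
Verify: 160 mod 11 = 6 ✓, 160 mod 5 = 0 ✓, 160 mod 3 = 1 ✓.

x ≡ 160 (mod 165).


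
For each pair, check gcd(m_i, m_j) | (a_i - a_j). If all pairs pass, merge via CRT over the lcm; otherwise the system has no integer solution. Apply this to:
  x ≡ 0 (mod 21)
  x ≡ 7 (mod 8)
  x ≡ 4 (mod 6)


Moduli 21, 8, 6 are not pairwise coprime, so CRT works modulo lcm(m_i) when all pairwise compatibility conditions hold.
Pairwise compatibility: gcd(m_i, m_j) must divide a_i - a_j for every pair.
Merge one congruence at a time:
  Start: x ≡ 0 (mod 21).
  Combine with x ≡ 7 (mod 8): gcd(21, 8) = 1; 7 - 0 = 7, which IS divisible by 1, so compatible.
    Write x = 0 + 21·t and substitute into x ≡ 7 (mod 8): 21·t ≡ 7 − 0 = 7 (mod 8).
    Reduce coefficients mod 8: 5·t ≡ 7 (mod 8).
    The inverse of 5 mod 8 is 5 (since 5·5 = 25 = 3·8 + 1), so t ≡ 5·7 = 35 ≡ 3 (mod 8).
    Then x = 0 + 21·3 = 63, valid modulo lcm(21, 8) = 168: x ≡ 63 (mod 168).
  Combine with x ≡ 4 (mod 6): gcd(168, 6) = 6, and 4 - 63 = -59 is NOT divisible by 6.
    ⇒ system is inconsistent (no integer solution).

No solution (the system is inconsistent).


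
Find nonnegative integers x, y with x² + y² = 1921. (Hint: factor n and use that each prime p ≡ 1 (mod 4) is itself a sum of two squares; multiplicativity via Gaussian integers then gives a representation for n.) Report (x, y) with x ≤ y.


Step 1: Factor n = 1921 = 17 · 113.
Step 2: Check the mod-4 condition on each prime factor: 17 ≡ 1 (mod 4), exponent 1; 113 ≡ 1 (mod 4), exponent 1.
All primes ≡ 3 (mod 4) appear to even exponent (or don't appear), so by the two-squares theorem n IS expressible as a sum of two squares.
Step 3: Build a representation. Here n = 17 · 113 is a product of primes ≡ 1 (mod 4). Each prime p ≡ 1 (mod 4) is itself a sum of two squares; find a² by testing p − a² for a perfect square:
  17: 17 − 1² = 16 = 4² ⇒ 17 = 1² + 4².
  113: 113 − 1² = 112, 113 − 2² = 109, 113 − 3² = 104, 113 − 4² = 97, 113 − 5² = 88, 113 − 6² = 77, 113 − 7² = 64 = 8² ⇒ 113 = 7² + 8².
  Combine using the Brahmagupta–Fibonacci identity (a² + b²)(c² + d²) = (ac − bd)² + (ad + bc)² = (ac + bd)² + (ad − bc)²:
  17 · 113 = 1921: from (1² + 4²)(7² + 8²), take (1·7 − 4·8, 1·8 + 4·7) = (7 − 32, 8 + 28) = (-25, 36); dropping signs (only squares matter) gives (25, 36); check 25² + 36² = 625 + 1296 = 1921 ✓.
Step 4: Order so x ≤ y and verify: 25² + 36² = 625 + 1296 = 1921 = n. ✓

n = 1921 = 25² + 36² (one valid representation with x ≤ y).


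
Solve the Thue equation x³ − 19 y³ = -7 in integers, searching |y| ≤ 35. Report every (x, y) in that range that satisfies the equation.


The equation is x³ - 19y³ = -7. For fixed y, x³ = 19·y³ − 7, so a solution requires the RHS to be a perfect cube.
Strategy: iterate y from -35 to 35, compute RHS = 19·y³ − 7, and check whether it is a (positive or negative) perfect cube.
Check small values of y:
  y = 0: RHS = -7 is not a perfect cube.
  y = 1: RHS = 12 is not a perfect cube.
  y = -1: RHS = -26 is not a perfect cube.
  y = 2: RHS = 145 is not a perfect cube.
  y = -2: RHS = -159 is not a perfect cube.
  y = 3: RHS = 506 is not a perfect cube.
  y = -3: RHS = -520 is not a perfect cube.
Continuing the search up to |y| = 35 finds no solutions either.
No (x, y) in the scanned range satisfies the equation.

No integer solutions with |y| ≤ 35.


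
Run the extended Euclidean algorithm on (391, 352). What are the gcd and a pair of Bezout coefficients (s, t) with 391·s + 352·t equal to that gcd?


Euclidean algorithm on (391, 352) — divide until remainder is 0:
  391 = 1 · 352 + 39
  352 = 9 · 39 + 1
  39 = 39 · 1 + 0
gcd(391, 352) = 1.
Track Bezout coefficients alongside the remainders: start with r₀ = 391 = a·1 + b·0 (s = 1, t = 0) and r₁ = 352 = a·0 + b·1 (s = 0, t = 1); each new remainder r_{k+1} = r_{k-1} − q_k·r_k inherits s_{k+1} = s_{k-1} − q_k·s_k, t_{k+1} = t_{k-1} − q_k·t_k, so r_k = a·s_k + b·t_k at every step:
  q = 1: r = 39, s = 1 − 1·0 = 1, t = 0 − 1·1 = -1  (check: 391·1 + 352·(-1) = 39)
  q = 9: r = 1, s = 0 − 9·1 = -9, t = 1 − 9·(-1) = 10  (check: 391·(-9) + 352·10 = 1)
The row with r = 1 (the gcd) gives the Bezout coefficients s = -9, t = 10.
Result: 391 · (-9) + 352 · (10) = 1.

gcd(391, 352) = 1; s = -9, t = 10 (check: 391·(-9) + 352·10 = 1).


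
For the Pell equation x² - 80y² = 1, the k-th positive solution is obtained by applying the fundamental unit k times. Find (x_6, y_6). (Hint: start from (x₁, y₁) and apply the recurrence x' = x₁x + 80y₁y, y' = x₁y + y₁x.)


Step 1: Find the fundamental solution (x₁, y₁) of x² - 80y² = 1.
  Expand √80 as a continued fraction. a₀ = ⌊√80⌋ = 8; iterate m_{k+1} = d_k·a_k − m_k, d_{k+1} = (80 − m_{k+1}²)/d_k, a_{k+1} = ⌊(a₀ + m_{k+1})/d_{k+1}⌋ (starting m₀ = 0, d₀ = 1), with convergents p_k = a_k·p_{k-1} + p_{k-2}, q_k = a_k·q_{k-1} + q_{k-2} (p₋₁ = 1, q₋₁ = 0):
  k = 0: a₀ = 8; p₀/q₀ = 8/1; p₀² − 80·q₀² = 64 − 80 = -16.
  k = 1: m = 8, d = 16, a = ⌊(8 + 8)/16⌋ = 1; p/q = (1·8 + 1)/(1·1 + 0) = 9/1; p² − 80·q² = 81 − 80 = 1.
  The first convergent with p² − 80·q² = 1 gives the fundamental solution (x₁, y₁) = (9, 1).
Step 2: Apply the recurrence (x_{n+1}, y_{n+1}) = (x₁x_n + 80y₁y_n, x₁y_n + y₁x_n) repeatedly.
  From (x_1, y_1) = (9, 1): x_2 = 9·9 + 80·1·1 = 161; y_2 = 9·1 + 1·9 = 18.
  From (x_2, y_2) = (161, 18): x_3 = 9·161 + 80·1·18 = 2889; y_3 = 9·18 + 1·161 = 323.
  From (x_3, y_3) = (2889, 323): x_4 = 9·2889 + 80·1·323 = 51841; y_4 = 9·323 + 1·2889 = 5796.
  From (x_4, y_4) = (51841, 5796): x_5 = 9·51841 + 80·1·5796 = 930249; y_5 = 9·5796 + 1·51841 = 104005.
  From (x_5, y_5) = (930249, 104005): x_6 = 9·930249 + 80·1·104005 = 16692641; y_6 = 9·104005 + 1·930249 = 1866294.
Step 3: Verify x_6² - 80·y_6² = 278644263554881 - 278644263554880 = 1 (should be 1). ✓

(x_1, y_1) = (9, 1); (x_6, y_6) = (16692641, 1866294).


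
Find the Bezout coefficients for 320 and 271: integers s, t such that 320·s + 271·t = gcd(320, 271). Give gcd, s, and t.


Euclidean algorithm on (320, 271) — divide until remainder is 0:
  320 = 1 · 271 + 49
  271 = 5 · 49 + 26
  49 = 1 · 26 + 23
  26 = 1 · 23 + 3
  23 = 7 · 3 + 2
  3 = 1 · 2 + 1
  2 = 2 · 1 + 0
gcd(320, 271) = 1.
Track Bezout coefficients alongside the remainders: start with r₀ = 320 = a·1 + b·0 (s = 1, t = 0) and r₁ = 271 = a·0 + b·1 (s = 0, t = 1); each new remainder r_{k+1} = r_{k-1} − q_k·r_k inherits s_{k+1} = s_{k-1} − q_k·s_k, t_{k+1} = t_{k-1} − q_k·t_k, so r_k = a·s_k + b·t_k at every step:
  q = 1: r = 49, s = 1 − 1·0 = 1, t = 0 − 1·1 = -1  (check: 320·1 + 271·(-1) = 49)
  q = 5: r = 26, s = 0 − 5·1 = -5, t = 1 − 5·(-1) = 6  (check: 320·(-5) + 271·6 = 26)
  q = 1: r = 23, s = 1 − 1·(-5) = 6, t = -1 − 1·6 = -7  (check: 320·6 + 271·(-7) = 23)
  q = 1: r = 3, s = -5 − 1·6 = -11, t = 6 − 1·(-7) = 13  (check: 320·(-11) + 271·13 = 3)
  q = 7: r = 2, s = 6 − 7·(-11) = 83, t = -7 − 7·13 = -98  (check: 320·83 + 271·(-98) = 2)
  q = 1: r = 1, s = -11 − 1·83 = -94, t = 13 − 1·(-98) = 111  (check: 320·(-94) + 271·111 = 1)
The row with r = 1 (the gcd) gives the Bezout coefficients s = -94, t = 111.
Result: 320 · (-94) + 271 · (111) = 1.

gcd(320, 271) = 1; s = -94, t = 111 (check: 320·(-94) + 271·111 = 1).


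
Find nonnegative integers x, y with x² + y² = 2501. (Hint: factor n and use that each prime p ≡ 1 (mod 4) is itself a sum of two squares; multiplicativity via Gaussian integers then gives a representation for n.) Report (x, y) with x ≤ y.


Step 1: Factor n = 2501 = 41 · 61.
Step 2: Check the mod-4 condition on each prime factor: 41 ≡ 1 (mod 4), exponent 1; 61 ≡ 1 (mod 4), exponent 1.
All primes ≡ 3 (mod 4) appear to even exponent (or don't appear), so by the two-squares theorem n IS expressible as a sum of two squares.
Step 3: Build a representation. Here n = 41 · 61 is a product of primes ≡ 1 (mod 4). Each prime p ≡ 1 (mod 4) is itself a sum of two squares; find a² by testing p − a² for a perfect square:
  41: 41 − 1² = 40, 41 − 2² = 37, 41 − 3² = 32, 41 − 4² = 25 = 5² ⇒ 41 = 4² + 5².
  61: 61 − 1² = 60, 61 − 2² = 57, 61 − 3² = 52, 61 − 4² = 45, 61 − 5² = 36 = 6² ⇒ 61 = 5² + 6².
  Combine using the Brahmagupta–Fibonacci identity (a² + b²)(c² + d²) = (ac − bd)² + (ad + bc)² = (ac + bd)² + (ad − bc)²:
  41 · 61 = 2501: from (4² + 5²)(5² + 6²), take (4·5 − 5·6, 4·6 + 5·5) = (20 − 30, 24 + 25) = (-10, 49); dropping signs (only squares matter) gives (10, 49); check 10² + 49² = 100 + 2401 = 2501 ✓.
Step 4: Order so x ≤ y and verify: 10² + 49² = 100 + 2401 = 2501 = n. ✓

n = 2501 = 10² + 49² (one valid representation with x ≤ y).


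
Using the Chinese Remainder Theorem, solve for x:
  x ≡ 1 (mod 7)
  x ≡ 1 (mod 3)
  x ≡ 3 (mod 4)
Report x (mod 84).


Moduli 7, 3, 4 are pairwise coprime; by CRT there is a unique solution modulo M = 7 · 3 · 4 = 84.
Solve pairwise, accumulating the modulus:
  Start with x ≡ 1 (mod 7).
  Combine with x ≡ 1 (mod 3): since gcd(7, 3) = 1, we get a unique residue mod 21.
    Write x = 1 + 7·t and substitute into x ≡ 1 (mod 3): 7·t ≡ 1 − 1 = 0 (mod 3).
    Reduce coefficients mod 3: 1·t ≡ 0 (mod 3).
    So t ≡ 0 (mod 3).
    Then x = 1 + 7·0 = 1, valid modulo lcm(7, 3) = 21: x ≡ 1 (mod 21).
  Combine with x ≡ 3 (mod 4): since gcd(21, 4) = 1, we get a unique residue mod 84.
    Write x = 1 + 21·t and substitute into x ≡ 3 (mod 4): 21·t ≡ 3 − 1 = 2 (mod 4).
    Reduce coefficients mod 4: 1·t ≡ 2 (mod 4).
    So t ≡ 2 (mod 4).
    Then x = 1 + 21·2 = 43, valid modulo lcm(21, 4) = 84: x ≡ 43 (mod 84).
Verify: 43 mod 7 = 1 ✓, 43 mod 3 = 1 ✓, 43 mod 4 = 3 ✓.

x ≡ 43 (mod 84).


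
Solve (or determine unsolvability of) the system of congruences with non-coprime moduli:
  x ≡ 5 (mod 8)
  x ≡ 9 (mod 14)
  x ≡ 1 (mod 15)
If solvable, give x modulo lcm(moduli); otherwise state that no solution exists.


Moduli 8, 14, 15 are not pairwise coprime, so CRT works modulo lcm(m_i) when all pairwise compatibility conditions hold.
Pairwise compatibility: gcd(m_i, m_j) must divide a_i - a_j for every pair.
Merge one congruence at a time:
  Start: x ≡ 5 (mod 8).
  Combine with x ≡ 9 (mod 14): gcd(8, 14) = 2; 9 - 5 = 4, which IS divisible by 2, so compatible.
    Write x = 5 + 8·t and substitute into x ≡ 9 (mod 14): 8·t ≡ 9 − 5 = 4 (mod 14).
    Divide the congruence (and modulus) by g = 2: 4·t ≡ 2 (mod 7).
    The inverse of 4 mod 7 is 2 (since 4·2 = 8 = 1·7 + 1), so t ≡ 2·2 = 4 ≡ 4 (mod 7).
    Then x = 5 + 8·4 = 37, valid modulo lcm(8, 14) = 56: x ≡ 37 (mod 56).
  Combine with x ≡ 1 (mod 15): gcd(56, 15) = 1; 1 - 37 = -36, which IS divisible by 1, so compatible.
    Write x = 37 + 56·t and substitute into x ≡ 1 (mod 15): 56·t ≡ 1 − 37 = -36 (mod 15).
    Reduce coefficients mod 15: 11·t ≡ 9 (mod 15).
    The inverse of 11 mod 15 is 11 (since 11·11 = 121 = 8·15 + 1), so t ≡ 11·9 = 99 ≡ 9 (mod 15).
    Then x = 37 + 56·9 = 541, valid modulo lcm(56, 15) = 840: x ≡ 541 (mod 840).
Verify: 541 mod 8 = 5, 541 mod 14 = 9, 541 mod 15 = 1.

x ≡ 541 (mod 840).


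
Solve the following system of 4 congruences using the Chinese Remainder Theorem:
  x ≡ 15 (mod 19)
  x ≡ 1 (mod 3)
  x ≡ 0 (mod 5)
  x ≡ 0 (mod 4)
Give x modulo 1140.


Product of moduli M = 19 · 3 · 5 · 4 = 1140.
Merge one congruence at a time:
  Start: x ≡ 15 (mod 19).
  Combine with x ≡ 1 (mod 3); new modulus lcm = 57.
    Write x = 15 + 19·t and substitute into x ≡ 1 (mod 3): 19·t ≡ 1 − 15 = -14 (mod 3).
    Reduce coefficients mod 3: 1·t ≡ 1 (mod 3).
    So t ≡ 1 (mod 3).
    Then x = 15 + 19·1 = 34, valid modulo lcm(19, 3) = 57: x ≡ 34 (mod 57).
  Combine with x ≡ 0 (mod 5); new modulus lcm = 285.
    Write x = 34 + 57·t and substitute into x ≡ 0 (mod 5): 57·t ≡ 0 − 34 = -34 (mod 5).
    Reduce coefficients mod 5: 2·t ≡ 1 (mod 5).
    The inverse of 2 mod 5 is 3 (since 2·3 = 6 = 1·5 + 1), so t ≡ 3·1 = 3 ≡ 3 (mod 5).
    Then x = 34 + 57·3 = 205, valid modulo lcm(57, 5) = 285: x ≡ 205 (mod 285).
  Combine with x ≡ 0 (mod 4); new modulus lcm = 1140.
    Write x = 205 + 285·t and substitute into x ≡ 0 (mod 4): 285·t ≡ 0 − 205 = -205 (mod 4).
    Reduce coefficients mod 4: 1·t ≡ 3 (mod 4).
    So t ≡ 3 (mod 4).
    Then x = 205 + 285·3 = 1060, valid modulo lcm(285, 4) = 1140: x ≡ 1060 (mod 1140).
Verify against each original: 1060 mod 19 = 15, 1060 mod 3 = 1, 1060 mod 5 = 0, 1060 mod 4 = 0.

x ≡ 1060 (mod 1140).


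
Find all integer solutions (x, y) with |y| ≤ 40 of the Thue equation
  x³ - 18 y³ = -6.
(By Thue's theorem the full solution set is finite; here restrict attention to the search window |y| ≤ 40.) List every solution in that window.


The equation is x³ - 18y³ = -6. For fixed y, x³ = 18·y³ − 6, so a solution requires the RHS to be a perfect cube.
Strategy: iterate y from -40 to 40, compute RHS = 18·y³ − 6, and check whether it is a (positive or negative) perfect cube.
Check small values of y:
  y = 0: RHS = -6 is not a perfect cube.
  y = 1: RHS = 12 is not a perfect cube.
  y = -1: RHS = -24 is not a perfect cube.
  y = 2: RHS = 138 is not a perfect cube.
  y = -2: RHS = -150 is not a perfect cube.
  y = 3: RHS = 480 is not a perfect cube.
  y = -3: RHS = -492 is not a perfect cube.
Continuing the search up to |y| = 40 finds no solutions either.
No (x, y) in the scanned range satisfies the equation.

No integer solutions with |y| ≤ 40.


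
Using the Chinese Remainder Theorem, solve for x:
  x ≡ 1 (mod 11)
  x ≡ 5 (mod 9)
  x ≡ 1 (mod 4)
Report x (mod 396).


Moduli 11, 9, 4 are pairwise coprime; by CRT there is a unique solution modulo M = 11 · 9 · 4 = 396.
Solve pairwise, accumulating the modulus:
  Start with x ≡ 1 (mod 11).
  Combine with x ≡ 5 (mod 9): since gcd(11, 9) = 1, we get a unique residue mod 99.
    Write x = 1 + 11·t and substitute into x ≡ 5 (mod 9): 11·t ≡ 5 − 1 = 4 (mod 9).
    Reduce coefficients mod 9: 2·t ≡ 4 (mod 9).
    The inverse of 2 mod 9 is 5 (since 2·5 = 10 = 1·9 + 1), so t ≡ 5·4 = 20 ≡ 2 (mod 9).
    Then x = 1 + 11·2 = 23, valid modulo lcm(11, 9) = 99: x ≡ 23 (mod 99).
  Combine with x ≡ 1 (mod 4): since gcd(99, 4) = 1, we get a unique residue mod 396.
    Write x = 23 + 99·t and substitute into x ≡ 1 (mod 4): 99·t ≡ 1 − 23 = -22 (mod 4).
    Reduce coefficients mod 4: 3·t ≡ 2 (mod 4).
    The inverse of 3 mod 4 is 3 (since 3·3 = 9 = 2·4 + 1), so t ≡ 3·2 = 6 ≡ 2 (mod 4).
    Then x = 23 + 99·2 = 221, valid modulo lcm(99, 4) = 396: x ≡ 221 (mod 396).
Verify: 221 mod 11 = 1 ✓, 221 mod 9 = 5 ✓, 221 mod 4 = 1 ✓.

x ≡ 221 (mod 396).


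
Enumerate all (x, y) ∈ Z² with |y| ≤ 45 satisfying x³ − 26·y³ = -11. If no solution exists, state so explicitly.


The equation is x³ - 26y³ = -11. For fixed y, x³ = 26·y³ − 11, so a solution requires the RHS to be a perfect cube.
Strategy: iterate y from -45 to 45, compute RHS = 26·y³ − 11, and check whether it is a (positive or negative) perfect cube.
Check small values of y:
  y = 0: RHS = -11 is not a perfect cube.
  y = 1: RHS = 15 is not a perfect cube.
  y = -1: RHS = -37 is not a perfect cube.
  y = 2: RHS = 197 is not a perfect cube.
  y = -2: RHS = -219 is not a perfect cube.
  y = 3: RHS = 691 is not a perfect cube.
  y = -3: RHS = -713 is not a perfect cube.
Continuing the search up to |y| = 45 finds no solutions either.
No (x, y) in the scanned range satisfies the equation.

No integer solutions with |y| ≤ 45.


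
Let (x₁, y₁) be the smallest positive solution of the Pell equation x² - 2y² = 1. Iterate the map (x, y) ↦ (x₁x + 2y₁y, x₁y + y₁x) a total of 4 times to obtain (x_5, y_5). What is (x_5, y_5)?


Step 1: Find the fundamental solution (x₁, y₁) of x² - 2y² = 1.
  Expand √2 as a continued fraction. a₀ = ⌊√2⌋ = 1; iterate m_{k+1} = d_k·a_k − m_k, d_{k+1} = (2 − m_{k+1}²)/d_k, a_{k+1} = ⌊(a₀ + m_{k+1})/d_{k+1}⌋ (starting m₀ = 0, d₀ = 1), with convergents p_k = a_k·p_{k-1} + p_{k-2}, q_k = a_k·q_{k-1} + q_{k-2} (p₋₁ = 1, q₋₁ = 0):
  k = 0: a₀ = 1; p₀/q₀ = 1/1; p₀² − 2·q₀² = 1 − 2 = -1.
  k = 1: m = 1, d = 1, a = ⌊(1 + 1)/1⌋ = 2; p/q = (2·1 + 1)/(2·1 + 0) = 3/2; p² − 2·q² = 9 − 8 = 1.
  The first convergent with p² − 2·q² = 1 gives the fundamental solution (x₁, y₁) = (3, 2).
Step 2: Apply the recurrence (x_{n+1}, y_{n+1}) = (x₁x_n + 2y₁y_n, x₁y_n + y₁x_n) repeatedly.
  From (x_1, y_1) = (3, 2): x_2 = 3·3 + 2·2·2 = 17; y_2 = 3·2 + 2·3 = 12.
  From (x_2, y_2) = (17, 12): x_3 = 3·17 + 2·2·12 = 99; y_3 = 3·12 + 2·17 = 70.
  From (x_3, y_3) = (99, 70): x_4 = 3·99 + 2·2·70 = 577; y_4 = 3·70 + 2·99 = 408.
  From (x_4, y_4) = (577, 408): x_5 = 3·577 + 2·2·408 = 3363; y_5 = 3·408 + 2·577 = 2378.
Step 3: Verify x_5² - 2·y_5² = 11309769 - 11309768 = 1 (should be 1). ✓

(x_1, y_1) = (3, 2); (x_5, y_5) = (3363, 2378).


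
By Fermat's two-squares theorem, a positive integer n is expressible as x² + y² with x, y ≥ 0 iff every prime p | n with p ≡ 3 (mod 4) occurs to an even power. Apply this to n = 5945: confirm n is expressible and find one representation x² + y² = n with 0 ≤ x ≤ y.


Step 1: Factor n = 5945 = 5 · 29 · 41.
Step 2: Check the mod-4 condition on each prime factor: 5 ≡ 1 (mod 4), exponent 1; 29 ≡ 1 (mod 4), exponent 1; 41 ≡ 1 (mod 4), exponent 1.
All primes ≡ 3 (mod 4) appear to even exponent (or don't appear), so by the two-squares theorem n IS expressible as a sum of two squares.
Step 3: Build a representation. Here n = 5 · 29 · 41 is a product of primes ≡ 1 (mod 4). Each prime p ≡ 1 (mod 4) is itself a sum of two squares; find a² by testing p − a² for a perfect square:
  5: 5 − 1² = 4 = 2² ⇒ 5 = 1² + 2².
  29: 29 − 1² = 28, 29 − 2² = 25 = 5² ⇒ 29 = 2² + 5².
  41: 41 − 1² = 40, 41 − 2² = 37, 41 − 3² = 32, 41 − 4² = 25 = 5² ⇒ 41 = 4² + 5².
  Combine using the Brahmagupta–Fibonacci identity (a² + b²)(c² + d²) = (ac − bd)² + (ad + bc)² = (ac + bd)² + (ad − bc)²:
  5 · 29 = 145: from (1² + 2²)(2² + 5²), take (1·2 − 2·5, 1·5 + 2·2) = (2 − 10, 5 + 4) = (-8, 9); dropping signs (only squares matter) gives (8, 9); check 8² + 9² = 64 + 81 = 145 ✓.
  145 · 41 = 5945: from (8² + 9²)(4² + 5²), take (8·4 − 9·5, 8·5 + 9·4) = (32 − 45, 40 + 36) = (-13, 76); dropping signs (only squares matter) gives (13, 76); check 13² + 76² = 169 + 5776 = 5945 ✓.
Step 4: Order so x ≤ y and verify: 13² + 76² = 169 + 5776 = 5945 = n. ✓

n = 5945 = 13² + 76² (one valid representation with x ≤ y).


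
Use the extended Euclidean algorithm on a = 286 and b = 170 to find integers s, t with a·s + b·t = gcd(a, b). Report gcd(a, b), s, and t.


Euclidean algorithm on (286, 170) — divide until remainder is 0:
  286 = 1 · 170 + 116
  170 = 1 · 116 + 54
  116 = 2 · 54 + 8
  54 = 6 · 8 + 6
  8 = 1 · 6 + 2
  6 = 3 · 2 + 0
gcd(286, 170) = 2.
Track Bezout coefficients alongside the remainders: start with r₀ = 286 = a·1 + b·0 (s = 1, t = 0) and r₁ = 170 = a·0 + b·1 (s = 0, t = 1); each new remainder r_{k+1} = r_{k-1} − q_k·r_k inherits s_{k+1} = s_{k-1} − q_k·s_k, t_{k+1} = t_{k-1} − q_k·t_k, so r_k = a·s_k + b·t_k at every step:
  q = 1: r = 116, s = 1 − 1·0 = 1, t = 0 − 1·1 = -1  (check: 286·1 + 170·(-1) = 116)
  q = 1: r = 54, s = 0 − 1·1 = -1, t = 1 − 1·(-1) = 2  (check: 286·(-1) + 170·2 = 54)
  q = 2: r = 8, s = 1 − 2·(-1) = 3, t = -1 − 2·2 = -5  (check: 286·3 + 170·(-5) = 8)
  q = 6: r = 6, s = -1 − 6·3 = -19, t = 2 − 6·(-5) = 32  (check: 286·(-19) + 170·32 = 6)
  q = 1: r = 2, s = 3 − 1·(-19) = 22, t = -5 − 1·32 = -37  (check: 286·22 + 170·(-37) = 2)
The row with r = 2 (the gcd) gives the Bezout coefficients s = 22, t = -37.
Result: 286 · (22) + 170 · (-37) = 2.

gcd(286, 170) = 2; s = 22, t = -37 (check: 286·22 + 170·(-37) = 2).


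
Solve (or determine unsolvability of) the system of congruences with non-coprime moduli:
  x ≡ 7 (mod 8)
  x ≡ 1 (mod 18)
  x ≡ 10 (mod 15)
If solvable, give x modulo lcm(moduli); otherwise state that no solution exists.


Moduli 8, 18, 15 are not pairwise coprime, so CRT works modulo lcm(m_i) when all pairwise compatibility conditions hold.
Pairwise compatibility: gcd(m_i, m_j) must divide a_i - a_j for every pair.
Merge one congruence at a time:
  Start: x ≡ 7 (mod 8).
  Combine with x ≡ 1 (mod 18): gcd(8, 18) = 2; 1 - 7 = -6, which IS divisible by 2, so compatible.
    Write x = 7 + 8·t and substitute into x ≡ 1 (mod 18): 8·t ≡ 1 − 7 = -6 (mod 18).
    Divide the congruence (and modulus) by g = 2: 4·t ≡ -3 (mod 9).
    Reduce coefficients mod 9: 4·t ≡ 6 (mod 9).
    The inverse of 4 mod 9 is 7 (since 4·7 = 28 = 3·9 + 1), so t ≡ 7·6 = 42 ≡ 6 (mod 9).
    Then x = 7 + 8·6 = 55, valid modulo lcm(8, 18) = 72: x ≡ 55 (mod 72).
  Combine with x ≡ 10 (mod 15): gcd(72, 15) = 3; 10 - 55 = -45, which IS divisible by 3, so compatible.
    Write x = 55 + 72·t and substitute into x ≡ 10 (mod 15): 72·t ≡ 10 − 55 = -45 (mod 15).
    Divide the congruence (and modulus) by g = 3: 24·t ≡ -15 (mod 5).
    Reduce coefficients mod 5: 4·t ≡ 0 (mod 5).
    The inverse of 4 mod 5 is 4 (since 4·4 = 16 = 3·5 + 1), so t ≡ 4·0 = 0 ≡ 0 (mod 5).
    Then x = 55 + 72·0 = 55, valid modulo lcm(72, 15) = 360: x ≡ 55 (mod 360).
Verify: 55 mod 8 = 7, 55 mod 18 = 1, 55 mod 15 = 10.

x ≡ 55 (mod 360).


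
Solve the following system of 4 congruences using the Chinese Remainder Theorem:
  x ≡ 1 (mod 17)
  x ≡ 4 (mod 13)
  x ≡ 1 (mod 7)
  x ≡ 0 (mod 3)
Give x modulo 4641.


Product of moduli M = 17 · 13 · 7 · 3 = 4641.
Merge one congruence at a time:
  Start: x ≡ 1 (mod 17).
  Combine with x ≡ 4 (mod 13); new modulus lcm = 221.
    Write x = 1 + 17·t and substitute into x ≡ 4 (mod 13): 17·t ≡ 4 − 1 = 3 (mod 13).
    Reduce coefficients mod 13: 4·t ≡ 3 (mod 13).
    The inverse of 4 mod 13 is 10 (since 4·10 = 40 = 3·13 + 1), so t ≡ 10·3 = 30 ≡ 4 (mod 13).
    Then x = 1 + 17·4 = 69, valid modulo lcm(17, 13) = 221: x ≡ 69 (mod 221).
  Combine with x ≡ 1 (mod 7); new modulus lcm = 1547.
    Write x = 69 + 221·t and substitute into x ≡ 1 (mod 7): 221·t ≡ 1 − 69 = -68 (mod 7).
    Reduce coefficients mod 7: 4·t ≡ 2 (mod 7).
    The inverse of 4 mod 7 is 2 (since 4·2 = 8 = 1·7 + 1), so t ≡ 2·2 = 4 ≡ 4 (mod 7).
    Then x = 69 + 221·4 = 953, valid modulo lcm(221, 7) = 1547: x ≡ 953 (mod 1547).
  Combine with x ≡ 0 (mod 3); new modulus lcm = 4641.
    Write x = 953 + 1547·t and substitute into x ≡ 0 (mod 3): 1547·t ≡ 0 − 953 = -953 (mod 3).
    Reduce coefficients mod 3: 2·t ≡ 1 (mod 3).
    The inverse of 2 mod 3 is 2 (since 2·2 = 4 = 1·3 + 1), so t ≡ 2·1 = 2 ≡ 2 (mod 3).
    Then x = 953 + 1547·2 = 4047, valid modulo lcm(1547, 3) = 4641: x ≡ 4047 (mod 4641).
Verify against each original: 4047 mod 17 = 1, 4047 mod 13 = 4, 4047 mod 7 = 1, 4047 mod 3 = 0.

x ≡ 4047 (mod 4641).
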